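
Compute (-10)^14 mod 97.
By repeated squaring (mod 97): (-10)^{1}≡87, (-10)^{2}≡3, (-10)^{4}≡9, (-10)^{8}≡81. Then (-10)^{14} = (-10)^{8+4+2} ≡ 81 × 9 × 3 ≡ 53 (mod 97)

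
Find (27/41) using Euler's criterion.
(27/41) = 27^{20} mod 41 = -1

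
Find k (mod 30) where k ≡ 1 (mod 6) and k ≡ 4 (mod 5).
M = 6 × 5 = 30. M₁ = 5, y₁ ≡ 5 (mod 6). M₂ = 6, y₂ ≡ 1 (mod 5). k = 1×5×5 + 4×6×1 ≡ 19 (mod 30)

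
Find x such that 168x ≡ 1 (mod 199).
Since 199 is prime, by Fermat 168^(-1) ≡ 168^{197} ≡ 77 (mod 199). Verify: 168 × 77 = 12936 ≡ 1 (mod 199)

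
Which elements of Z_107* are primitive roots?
There are φ(106) = 52 primitive roots mod 107: {2, 5, 6, 7, 8, 15, 17, 18, 20, 21, 22, 24, 26, 28, 31, 32, 38, 43, 45, 46, 50, 51, 54, 55, 58, 59, 60, 63, 65, 66, 67, 68, 70, 71, 72, 73, 74, 77, 78, 80, 82, 84, 88, 91, 93, 94, 95, 96, 97, 98, 103, 104}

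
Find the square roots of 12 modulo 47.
The square roots of 12 mod 47 are 24 and 23. Verify: 24² = 576 ≡ 12 mod 47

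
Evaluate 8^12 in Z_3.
Using Fermat: 8^{2} ≡ 1 mod 3. 12 ≡ 0 mod 2. So 8^{12} ≡ 8^{0} ≡ 1 mod 3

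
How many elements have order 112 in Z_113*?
A prime p has φ(p-1) primitive roots; here φ(112) = 48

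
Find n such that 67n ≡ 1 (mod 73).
Since 73 is prime, by Fermat 67^(-1) ≡ 67^{71} ≡ 12 (mod 73). Verify: 67 × 12 = 804 ≡ 1 (mod 73)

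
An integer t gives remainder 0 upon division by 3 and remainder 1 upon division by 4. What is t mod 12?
M = 3 × 4 = 12. M₁ = 4, y₁ ≡ 1 mod 3. M₂ = 3, y₂ ≡ 3 mod 4. t = 0×4×1 + 1×3×3 ≡ 9 mod 12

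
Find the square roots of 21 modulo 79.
The square roots of 21 mod 79 are 10 and 69. Verify: 10² = 100 ≡ 21 (mod 79)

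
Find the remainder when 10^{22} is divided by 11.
By Fermat: 10^{10} ≡ 1 (mod 11). 22 = 2×10 + 2. So 10^{22} ≡ 10^{2} ≡ 1 (mod 11)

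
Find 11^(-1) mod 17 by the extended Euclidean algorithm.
Extended GCD: 11(-3) + 17(2) = 1. So 11^(-1) ≡ -3 ≡ 14 mod 17. Verify: 11 × 14 = 154 ≡ 1 mod 17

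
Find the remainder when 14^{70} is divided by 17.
By Fermat: 14^{16} ≡ 1 (mod 17). 70 = 4×16 + 6. So 14^{70} ≡ 14^{6} ≡ 15 (mod 17)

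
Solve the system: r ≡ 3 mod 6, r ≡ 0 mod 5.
M = 6 × 5 = 30. M₁ = 5, y₁ ≡ 5 mod 6. M₂ = 6, y₂ ≡ 1 mod 5. r = 3×5×5 + 0×6×1 ≡ 15 mod 30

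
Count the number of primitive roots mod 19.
There are φ(19-1) = φ(18) = 6 primitive roots modulo 19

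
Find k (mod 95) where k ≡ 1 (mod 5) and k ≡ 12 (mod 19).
M = 5 × 19 = 95. M₁ = 19, y₁ ≡ 4 (mod 5). M₂ = 5, y₂ ≡ 4 (mod 19). k = 1×19×4 + 12×5×4 ≡ 31 (mod 95)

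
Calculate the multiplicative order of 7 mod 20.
Powers of 7 mod 20: 7^1≡7, 7^2≡9, 7^3≡3, 7^4≡1. ord_20(7) = 4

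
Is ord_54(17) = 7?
Powers of 17 mod 54: 17^1≡17, 17^2≡19, 17^3≡53, 17^4≡37, 17^5≡35, 17^6≡1. Already 17^6≡1, so the order is 6 < 7. No, the actual order is 6.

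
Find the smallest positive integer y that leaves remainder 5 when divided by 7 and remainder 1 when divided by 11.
M = 7 × 11 = 77. M₁ = 11, y₁ ≡ 2 mod 7. M₂ = 7, y₂ ≡ 8 mod 11. y = 5×11×2 + 1×7×8 ≡ 12 mod 77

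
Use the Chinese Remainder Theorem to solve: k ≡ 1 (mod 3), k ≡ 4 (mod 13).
M = 3 × 13 = 39. M₁ = 13, y₁ ≡ 1 (mod 3). M₂ = 3, y₂ ≡ 9 (mod 13). k = 1×13×1 + 4×3×9 ≡ 4 (mod 39)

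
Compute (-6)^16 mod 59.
By repeated squaring mod 59: (-6)^{1}≡53, (-6)^{2}≡36, (-6)^{4}≡57, (-6)^{8}≡4, (-6)^{16}≡16. So (-6)^{16} ≡ 16 mod 59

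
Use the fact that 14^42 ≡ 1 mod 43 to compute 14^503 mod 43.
By Fermat: 14^{42} ≡ 1 mod 43. 503 ≡ 41 mod 42. So 14^{503} ≡ 14^{41} ≡ 40 mod 43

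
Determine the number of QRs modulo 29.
The squaring map on Z_29* is 2-to-1, so there are (28)/2 = 14 QRs.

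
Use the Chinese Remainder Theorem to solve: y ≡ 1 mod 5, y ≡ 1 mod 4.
M = 5 × 4 = 20. M₁ = 4, y₁ ≡ 4 mod 5. M₂ = 5, y₂ ≡ 1 mod 4. y = 1×4×4 + 1×5×1 ≡ 1 mod 20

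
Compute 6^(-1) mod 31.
Since 31 is prime, by Fermat 6^(-1) ≡ 6^{29} ≡ 26 mod 31. Verify: 6 × 26 = 156 ≡ 1 mod 31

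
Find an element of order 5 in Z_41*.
10 has order 5 mod 41 since 10^{5} ≡ 1 mod 41 and no smaller power works.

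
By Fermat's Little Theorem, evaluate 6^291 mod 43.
By Fermat: 6^{42} ≡ 1 (mod 43). 291 ≡ 39 (mod 42). So 6^{291} ≡ 6^{39} ≡ 1 (mod 43)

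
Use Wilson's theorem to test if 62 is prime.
(61)! mod 62 = 0. Since 0 ≢ -1 mod 62, 62 is not prime.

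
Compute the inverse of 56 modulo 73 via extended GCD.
Extended GCD: 56(30) + 73(-23) = 1. So 56^(-1) ≡ 30 mod 73. Verify: 56 × 30 = 1680 ≡ 1 mod 73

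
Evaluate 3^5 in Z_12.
By repeated squaring (mod 12): 3^{1}≡3, 3^{2}≡9, 3^{4}≡9. Then 3^{5} = 3^{4+1} ≡ 9 × 3 ≡ 3 (mod 12)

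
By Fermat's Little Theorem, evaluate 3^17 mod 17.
By Fermat: 3^{16} ≡ 1 (mod 17). So 3^{17} = 3^{16} · 3^{1} ≡ 3^{1} ≡ 3 (mod 17)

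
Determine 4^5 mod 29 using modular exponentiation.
By repeated squaring mod 29: 4^{1}≡4, 4^{2}≡16, 4^{4}≡24. Then 4^{5} = 4^{4+1} ≡ 24 × 4 ≡ 9 mod 29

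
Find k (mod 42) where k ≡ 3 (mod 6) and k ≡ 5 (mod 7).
M = 6 × 7 = 42. M₁ = 7, y₁ ≡ 1 (mod 6). M₂ = 6, y₂ ≡ 6 (mod 7). k = 3×7×1 + 5×6×6 ≡ 33 (mod 42)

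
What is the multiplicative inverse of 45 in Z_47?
Since 47 is prime, by Fermat 45^(-1) ≡ 45^{45} ≡ 23 mod 47. Verify: 45 × 23 = 1035 ≡ 1 mod 47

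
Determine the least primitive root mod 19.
g = 2. Powers: [2, 4, 8, 16, 13, 7, 14, 9, ...] generates all 18 non-zero residues.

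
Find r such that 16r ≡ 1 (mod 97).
Since 97 is prime, by Fermat 16^(-1) ≡ 16^{95} ≡ 91 (mod 97). Verify: 16 × 91 = 1456 ≡ 1 (mod 97)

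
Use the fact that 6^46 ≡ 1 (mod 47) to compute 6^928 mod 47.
By Fermat: 6^{46} ≡ 1 (mod 47). 928 ≡ 8 (mod 46). So 6^{928} ≡ 6^{8} ≡ 24 (mod 47)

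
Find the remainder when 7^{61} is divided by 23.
By Fermat: 7^{22} ≡ 1 mod 23. 61 = 2×22 + 17. So 7^{61} ≡ 7^{17} ≡ 19 mod 23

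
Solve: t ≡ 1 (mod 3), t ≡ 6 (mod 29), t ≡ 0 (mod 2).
M = 3 × 29 × 2 = 174. M₁ = 58, y₁ ≡ 1 (mod 3). M₂ = 6, y₂ ≡ 5 (mod 29). M₃ = 87, y₃ ≡ 1 (mod 2). t = 1×58×1 + 6×6×5 + 0×87×1 ≡ 64 (mod 174)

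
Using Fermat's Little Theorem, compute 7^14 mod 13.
By Fermat: 7^{12} ≡ 1 mod 13. So 7^{14} = 7^{12} · 7^{2} ≡ 7^{2} ≡ 10 mod 13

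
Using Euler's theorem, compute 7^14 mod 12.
By Euler: 7^{4} ≡ 1 (mod 12) since gcd(7, 12) = 1. 14 = 3×4 + 2. So 7^{14} ≡ 7^{2} ≡ 1 (mod 12)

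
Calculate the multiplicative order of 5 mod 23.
Powers of 5 mod 23: 5^1≡5, 5^2≡2, 5^3≡10, 5^4≡4, 5^5≡20, 5^6≡8, 5^7≡17, 5^8≡16, 5^9≡11, 5^10≡9, 5^11≡22, 5^12≡18, 5^13≡21, 5^14≡13, 5^15≡19, 5^16≡3, 5^17≡15, 5^18≡6, 5^19≡7, 5^20≡12, 5^21≡14, 5^22≡1. Order = 22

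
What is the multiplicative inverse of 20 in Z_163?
Since 163 is prime, by Fermat 20^(-1) ≡ 20^{161} ≡ 106 mod 163. Verify: 20 × 106 = 2120 ≡ 1 mod 163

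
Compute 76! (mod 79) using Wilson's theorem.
(78)! = (76)! × (77) × (78) ≡ -1 (mod 79). So (76)! ≡ -1 × [(78)(77)]^(-1) ≡ 39 (mod 79)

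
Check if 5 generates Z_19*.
5^{9} ≡ 1 mod 19 and 9 < 18, so ord_19(5) = 9 ≠ 18 and 5 is not a primitive root.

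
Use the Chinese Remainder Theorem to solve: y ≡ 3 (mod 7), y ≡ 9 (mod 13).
M = 7 × 13 = 91. M₁ = 13, y₁ ≡ 6 (mod 7). M₂ = 7, y₂ ≡ 2 (mod 13). y = 3×13×6 + 9×7×2 ≡ 87 (mod 91)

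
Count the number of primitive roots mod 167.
There are φ(167-1) = φ(166) = 82 primitive roots modulo 167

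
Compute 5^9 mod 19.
By repeated squaring mod 19: 5^{1}≡5, 5^{2}≡6, 5^{4}≡17, 5^{8}≡4. Then 5^{9} = 5^{8+1} ≡ 4 × 5 ≡ 1 mod 19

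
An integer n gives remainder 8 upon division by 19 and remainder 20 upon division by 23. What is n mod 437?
M = 19 × 23 = 437. M₁ = 23, y₁ ≡ 5 mod 19. M₂ = 19, y₂ ≡ 17 mod 23. n = 8×23×5 + 20×19×17 ≡ 388 mod 437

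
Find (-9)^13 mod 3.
By repeated squaring mod 3: (-9)^{1}≡0, (-9)^{2}≡0, (-9)^{4}≡0, (-9)^{8}≡0. Then (-9)^{13} = (-9)^{8+4+1} ≡ 0 × 0 × 0 ≡ 0 mod 3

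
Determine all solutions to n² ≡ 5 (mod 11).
The square roots of 5 mod 11 are 4 and 7. Verify: 4² = 16 ≡ 5 (mod 11)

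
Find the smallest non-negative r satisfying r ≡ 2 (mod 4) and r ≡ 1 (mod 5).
M = 4 × 5 = 20. M₁ = 5, y₁ ≡ 1 (mod 4). M₂ = 4, y₂ ≡ 4 (mod 5). r = 2×5×1 + 1×4×4 ≡ 6 (mod 20)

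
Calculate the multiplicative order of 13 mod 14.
Powers of 13 mod 14: 13^1≡13, 13^2≡1. Order = 2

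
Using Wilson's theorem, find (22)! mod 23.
By Wilson's theorem, (22)! ≡ -1 ≡ 22 (mod 23)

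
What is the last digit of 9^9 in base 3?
By repeated squaring mod 3: 9^{1}≡0, 9^{2}≡0, 9^{4}≡0, 9^{8}≡0. Then 9^{9} = 9^{8+1} ≡ 0 × 0 ≡ 0 mod 3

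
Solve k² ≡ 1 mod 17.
The square roots of 1 mod 17 are 1 and 16. Verify: 1² = 1 ≡ 1 mod 17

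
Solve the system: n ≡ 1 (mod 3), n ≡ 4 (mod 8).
M = 3 × 8 = 24. M₁ = 8, y₁ ≡ 2 (mod 3). M₂ = 3, y₂ ≡ 3 (mod 8). n = 1×8×2 + 4×3×3 ≡ 4 (mod 24)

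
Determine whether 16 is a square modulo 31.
By Euler's criterion: 16^{15} ≡ 1 mod 31. Since this equals 1, 16 is a QR.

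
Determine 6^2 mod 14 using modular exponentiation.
6^{2} = 36 ≡ 8 mod 14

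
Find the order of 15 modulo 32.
Powers of 15 mod 32: 15^1≡15, 15^2≡1. ord_32(15) = 2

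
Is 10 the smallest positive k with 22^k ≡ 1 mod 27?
Powers of 22 mod 27: 22^1≡22, 22^2≡25, 22^3≡10, 22^4≡4, 22^5≡7, 22^6≡19, 22^7≡13, 22^8≡16, 22^9≡1. Already 22^9≡1, so the order is 9 < 10. No, the actual order is 9.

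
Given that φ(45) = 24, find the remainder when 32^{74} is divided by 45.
By Euler: 32^{24} ≡ 1 (mod 45) since gcd(32, 45) = 1. 74 = 3×24 + 2. So 32^{74} ≡ 32^{2} ≡ 34 (mod 45)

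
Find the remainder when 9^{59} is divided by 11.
By Fermat: 9^{10} ≡ 1 (mod 11). 59 = 5×10 + 9. So 9^{59} ≡ 9^{9} ≡ 5 (mod 11)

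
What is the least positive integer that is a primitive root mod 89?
g = 3. Powers: [3, 9, 27, 81, 65, 17, 51, ...] generates all 88 non-zero residues.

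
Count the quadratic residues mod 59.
For prime 59, there are (p-1)/2 = (59-1)/2 = 29 quadratic residues (excluding 0).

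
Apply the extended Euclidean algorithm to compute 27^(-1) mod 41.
Extended GCD: 27(-3) + 41(2) = 1. So 27^(-1) ≡ -3 ≡ 38 (mod 41). Verify: 27 × 38 = 1026 ≡ 1 (mod 41)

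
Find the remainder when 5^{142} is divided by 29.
By Fermat: 5^{28} ≡ 1 (mod 29). 142 = 5×28 + 2. So 5^{142} ≡ 5^{2} ≡ 25 (mod 29)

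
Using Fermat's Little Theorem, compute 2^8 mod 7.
By Fermat: 2^{6} ≡ 1 mod 7. So 2^{8} = 2^{6} · 2^{2} ≡ 2^{2} ≡ 4 mod 7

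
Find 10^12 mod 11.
Using Fermat: 10^{10} ≡ 1 mod 11. 12 ≡ 2 mod 10. So 10^{12} ≡ 10^{2} ≡ 1 mod 11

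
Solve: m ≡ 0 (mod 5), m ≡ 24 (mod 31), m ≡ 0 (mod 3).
M = 5 × 31 × 3 = 465. M₁ = 93, y₁ ≡ 2 (mod 5). M₂ = 15, y₂ ≡ 29 (mod 31). M₃ = 155, y₃ ≡ 2 (mod 3). m = 0×93×2 + 24×15×29 + 0×155×2 ≡ 210 (mod 465)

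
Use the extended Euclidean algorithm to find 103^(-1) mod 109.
Extended GCD: 103(18) + 109(-17) = 1. So 103^(-1) ≡ 18 (mod 109). Verify: 103 × 18 = 1854 ≡ 1 (mod 109)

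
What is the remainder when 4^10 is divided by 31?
By repeated squaring mod 31: 4^{1}≡4, 4^{2}≡16, 4^{4}≡8, 4^{8}≡2. Then 4^{10} = 4^{8+2} ≡ 2 × 16 ≡ 1 mod 31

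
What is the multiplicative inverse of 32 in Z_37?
Since 37 is prime, by Fermat 32^(-1) ≡ 32^{35} ≡ 22 mod 37. Verify: 32 × 22 = 704 ≡ 1 mod 37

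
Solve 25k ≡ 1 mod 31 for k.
Since 31 is prime, by Fermat 25^(-1) ≡ 25^{29} ≡ 5 mod 31. Verify: 25 × 5 = 125 ≡ 1 mod 31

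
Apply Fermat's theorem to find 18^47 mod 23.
By Fermat: 18^{22} ≡ 1 mod 23. 47 = 2×22 + 3. So 18^{47} ≡ 18^{3} ≡ 13 mod 23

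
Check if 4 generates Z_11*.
4^{5} ≡ 1 mod 11 and 5 < 10, so ord_11(4) = 5 ≠ 10 and 4 is not a primitive root.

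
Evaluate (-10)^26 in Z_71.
By repeated squaring (mod 71): (-10)^{1}≡61, (-10)^{2}≡29, (-10)^{4}≡60, (-10)^{8}≡50, (-10)^{16}≡15. Then (-10)^{26} = (-10)^{16+8+2} ≡ 15 × 50 × 29 ≡ 24 (mod 71)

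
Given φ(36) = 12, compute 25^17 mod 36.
By Euler: 25^{12} ≡ 1 (mod 36) since gcd(25, 36) = 1. 17 = 1×12 + 5. So 25^{17} ≡ 25^{5} ≡ 13 (mod 36)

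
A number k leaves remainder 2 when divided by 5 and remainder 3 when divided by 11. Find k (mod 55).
M = 5 × 11 = 55. M₁ = 11, y₁ ≡ 1 (mod 5). M₂ = 5, y₂ ≡ 9 (mod 11). k = 2×11×1 + 3×5×9 ≡ 47 (mod 55)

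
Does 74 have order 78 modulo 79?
ord_79(74) divides 78. For each prime q|78: 74^{39}≡78, 74^{26}≡55, 74^{6}≡62, none ≡ 1. So 74 has order 78 and is a primitive root mod 79.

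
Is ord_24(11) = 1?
Powers of 11 mod 24: 11^1≡11, 11^2≡1. 11^1≡11≢1, so ord ≠ 1. No, the actual order is 2.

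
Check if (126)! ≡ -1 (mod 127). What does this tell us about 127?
(126)! mod 127 = 126. Since this equals -1 (mod 127), Wilson confirms 127 is prime.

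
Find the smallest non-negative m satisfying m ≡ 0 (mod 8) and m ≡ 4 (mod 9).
M = 8 × 9 = 72. M₁ = 9, y₁ ≡ 1 (mod 8). M₂ = 8, y₂ ≡ 8 (mod 9). m = 0×9×1 + 4×8×8 ≡ 40 (mod 72)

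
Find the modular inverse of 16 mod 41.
Since 41 is prime, by Fermat 16^(-1) ≡ 16^{39} ≡ 18 mod 41. Verify: 16 × 18 = 288 ≡ 1 mod 41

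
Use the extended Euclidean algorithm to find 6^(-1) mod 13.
Extended GCD: 6(-2) + 13(1) = 1. So 6^(-1) ≡ -2 ≡ 11 mod 13. Verify: 6 × 11 = 66 ≡ 1 mod 13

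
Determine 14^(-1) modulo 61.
Since 61 is prime, by Fermat 14^(-1) ≡ 14^{59} ≡ 48 mod 61. Verify: 14 × 48 = 672 ≡ 1 mod 61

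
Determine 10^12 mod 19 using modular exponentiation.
By repeated squaring mod 19: 10^{1}≡10, 10^{2}≡5, 10^{4}≡6, 10^{8}≡17. Then 10^{12} = 10^{8+4} ≡ 17 × 6 ≡ 7 mod 19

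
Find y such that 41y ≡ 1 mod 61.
Since 61 is prime, by Fermat 41^(-1) ≡ 41^{59} ≡ 3 mod 61. Verify: 41 × 3 = 123 ≡ 1 mod 61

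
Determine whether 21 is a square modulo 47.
By Euler's criterion: 21^{23} ≡ 1 (mod 47). Since this equals 1, 21 is a QR.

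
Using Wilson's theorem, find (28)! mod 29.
By Wilson's theorem, (28)! ≡ -1 ≡ 28 mod 29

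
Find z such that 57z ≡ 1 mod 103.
Since 103 is prime, by Fermat 57^(-1) ≡ 57^{101} ≡ 47 mod 103. Verify: 57 × 47 = 2679 ≡ 1 mod 103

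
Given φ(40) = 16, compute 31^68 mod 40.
By Euler: 31^{16} ≡ 1 mod 40 since gcd(31, 40) = 1. 68 = 4×16 + 4. So 31^{68} ≡ 31^{4} ≡ 1 mod 40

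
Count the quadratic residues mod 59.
Exactly half the non-zero residues mod a prime are QRs: (59-1)/2 = 29.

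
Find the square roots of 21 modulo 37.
The square roots of 21 mod 37 are 13 and 24. Verify: 13² = 169 ≡ 21 mod 37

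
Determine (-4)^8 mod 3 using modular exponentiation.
Using Fermat: (-4)^{2} ≡ 1 mod 3. 8 ≡ 0 mod 2. So (-4)^{8} ≡ (-4)^{0} ≡ 1 mod 3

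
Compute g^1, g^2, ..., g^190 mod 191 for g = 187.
187^1, 187^2, ..., 187^{190} mod 191: [187, 16, 127, 65, 122, 85, 42, 23, 99, 177, 56, 158, 132, 45, 11, 147, 176, 60, 142, 5, 171, 80, 62, 134, 37, 43, 19, 115, 113, 121, 89, 26, 87, 34, 55, 162, 116, 109, 137, 25, 91, 18, 119, 97, 185, 24, 95, 2, 183, 32, 63, 130, 53, 170, 84, 46, 7, 163, 112, 125, 73, 90, 22, 103, 161, 120, 93, 10, 151, 160, 124, 77, 74, 86, 38, 39, 35, 51, 178, 52, 174, 68, 110, 133, 41, 27, 83, 50, 182, 36, 47, 3, 179, 48, 190, 4, 175, 64, 126, 69, 106, 149, 168, 92, 14, 135, 33, 59, 146, 180, 44, 15, 131, 49, 186, 20, 111, 129, 57, 154, 148, 172, 76, 78, 70, 102, 165, 104, 157, 136, 29, 75, 82, 54, 166, 100, 173, 72, 94, 6, 167, 96, 189, 8, 159, 128, 61, 138, 21, 107, 145, 184, 28, 79, 66, 118, 101, 169, 88, 30, 71, 98, 181, 40, 31, 67, 114, 117, 105, 153, 152, 156, 140, 13, 139, 17, 123, 81, 58, 150, 164, 108, 141, 9, 155, 144, 188, 12, 143, 1]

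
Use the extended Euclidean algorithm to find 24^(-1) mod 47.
Extended GCD: 24(2) + 47(-1) = 1. So 24^(-1) ≡ 2 (mod 47). Verify: 24 × 2 = 48 ≡ 1 (mod 47)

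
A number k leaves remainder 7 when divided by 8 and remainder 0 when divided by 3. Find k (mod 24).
M = 8 × 3 = 24. M₁ = 3, y₁ ≡ 3 (mod 8). M₂ = 8, y₂ ≡ 2 (mod 3). k = 7×3×3 + 0×8×2 ≡ 15 (mod 24)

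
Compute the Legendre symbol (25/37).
(25/37) = 25^{18} mod 37 = 1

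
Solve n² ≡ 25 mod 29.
The square roots of 25 mod 29 are 24 and 5. Verify: 24² = 576 ≡ 25 mod 29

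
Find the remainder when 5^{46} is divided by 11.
By Fermat: 5^{10} ≡ 1 (mod 11). 46 = 4×10 + 6. So 5^{46} ≡ 5^{6} ≡ 5 (mod 11)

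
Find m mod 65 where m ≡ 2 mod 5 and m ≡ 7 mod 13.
M = 5 × 13 = 65. M₁ = 13, y₁ ≡ 2 mod 5. M₂ = 5, y₂ ≡ 8 mod 13. m = 2×13×2 + 7×5×8 ≡ 7 mod 65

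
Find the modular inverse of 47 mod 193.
Since 193 is prime, by Fermat 47^(-1) ≡ 47^{191} ≡ 115 (mod 193). Verify: 47 × 115 = 5405 ≡ 1 (mod 193)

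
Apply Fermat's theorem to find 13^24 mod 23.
By Fermat: 13^{22} ≡ 1 mod 23. So 13^{24} = 13^{22} · 13^{2} ≡ 13^{2} ≡ 8 mod 23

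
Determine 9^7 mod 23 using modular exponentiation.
By repeated squaring mod 23: 9^{1}≡9, 9^{2}≡12, 9^{4}≡6. Then 9^{7} = 9^{4+2+1} ≡ 6 × 12 × 9 ≡ 4 mod 23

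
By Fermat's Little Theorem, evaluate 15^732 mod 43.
By Fermat: 15^{42} ≡ 1 (mod 43). 732 ≡ 18 (mod 42). So 15^{732} ≡ 15^{18} ≡ 41 (mod 43)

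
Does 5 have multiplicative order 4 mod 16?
Powers of 5 mod 16: 5^1≡5, 5^2≡9, 5^3≡13, 5^4≡1. First k with 5^k≡1 is k=4. Yes, ord_16(5) = 4.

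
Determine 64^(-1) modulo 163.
Since 163 is prime, by Fermat 64^(-1) ≡ 64^{161} ≡ 135 (mod 163). Verify: 64 × 135 = 8640 ≡ 1 (mod 163)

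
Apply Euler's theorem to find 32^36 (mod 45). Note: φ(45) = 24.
By Euler: 32^{24} ≡ 1 (mod 45) since gcd(32, 45) = 1. 36 = 1×24 + 12. So 32^{36} ≡ 32^{12} ≡ 1 (mod 45)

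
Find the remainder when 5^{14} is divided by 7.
By Fermat: 5^{6} ≡ 1 (mod 7). 14 = 2×6 + 2. So 5^{14} ≡ 5^{2} ≡ 4 (mod 7)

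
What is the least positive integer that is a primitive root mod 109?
g = 6. For each prime q|108: 6^{54}≡108, 6^{36}≡63, none ≡ 1, so ord_109(6) = 108 and 6 is a primitive root.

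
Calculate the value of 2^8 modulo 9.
By repeated squaring mod 9: 2^{1}≡2, 2^{2}≡4, 2^{4}≡7, 2^{8}≡4. So 2^{8} ≡ 4 mod 9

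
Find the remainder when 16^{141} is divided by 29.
By Fermat: 16^{28} ≡ 1 (mod 29). 141 = 5×28 + 1. So 16^{141} ≡ 16^{1} ≡ 16 (mod 29)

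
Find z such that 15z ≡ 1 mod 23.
Since 23 is prime, by Fermat 15^(-1) ≡ 15^{21} ≡ 20 mod 23. Verify: 15 × 20 = 300 ≡ 1 mod 23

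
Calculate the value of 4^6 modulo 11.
By repeated squaring mod 11: 4^{1}≡4, 4^{2}≡5, 4^{4}≡3. Then 4^{6} = 4^{4+2} ≡ 3 × 5 ≡ 4 mod 11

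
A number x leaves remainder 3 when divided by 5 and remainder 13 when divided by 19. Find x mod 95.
M = 5 × 19 = 95. M₁ = 19, y₁ ≡ 4 mod 5. M₂ = 5, y₂ ≡ 4 mod 19. x = 3×19×4 + 13×5×4 ≡ 13 mod 95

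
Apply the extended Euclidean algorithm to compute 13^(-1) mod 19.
Extended GCD: 13(3) + 19(-2) = 1. So 13^(-1) ≡ 3 mod 19. Verify: 13 × 3 = 39 ≡ 1 mod 19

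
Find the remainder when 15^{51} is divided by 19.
By Fermat: 15^{18} ≡ 1 mod 19. 51 = 2×18 + 15. So 15^{51} ≡ 15^{15} ≡ 8 mod 19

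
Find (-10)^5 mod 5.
By repeated squaring mod 5: (-10)^{1}≡0, (-10)^{2}≡0, (-10)^{4}≡0. Then (-10)^{5} = (-10)^{4+1} ≡ 0 × 0 ≡ 0 mod 5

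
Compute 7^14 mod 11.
Using Fermat: 7^{10} ≡ 1 mod 11. 14 ≡ 4 mod 10. So 7^{14} ≡ 7^{4} ≡ 3 mod 11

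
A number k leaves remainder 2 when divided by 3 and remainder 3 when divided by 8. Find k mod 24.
M = 3 × 8 = 24. M₁ = 8, y₁ ≡ 2 mod 3. M₂ = 3, y₂ ≡ 3 mod 8. k = 2×8×2 + 3×3×3 ≡ 11 mod 24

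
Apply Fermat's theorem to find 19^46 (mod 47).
By Fermat's Little Theorem, 19^{46} ≡ 1 (mod 47) since 47 is prime and gcd(19, 47) = 1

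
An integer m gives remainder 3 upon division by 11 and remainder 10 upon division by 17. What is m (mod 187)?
M = 11 × 17 = 187. M₁ = 17, y₁ ≡ 2 (mod 11). M₂ = 11, y₂ ≡ 14 (mod 17). m = 3×17×2 + 10×11×14 ≡ 146 (mod 187)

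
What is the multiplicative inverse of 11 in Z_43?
Since 43 is prime, by Fermat 11^(-1) ≡ 11^{41} ≡ 4 mod 43. Verify: 11 × 4 = 44 ≡ 1 mod 43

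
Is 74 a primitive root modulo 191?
ord_191(74) divides 190. For each prime q|190: 74^{95}≡190, 74^{38}≡49, 74^{10}≡30, none ≡ 1. So 74 has order 190 and is a primitive root mod 191.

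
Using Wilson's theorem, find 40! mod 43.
(42)! = (40)! × (41) × (42) ≡ -1 (mod 43). So (40)! ≡ -1 × [(42)(41)]^(-1) ≡ 21 (mod 43)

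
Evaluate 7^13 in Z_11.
Using Fermat: 7^{10} ≡ 1 (mod 11). 13 ≡ 3 (mod 10). So 7^{13} ≡ 7^{3} ≡ 2 (mod 11)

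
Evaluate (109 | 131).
(109/131) = 109^{65} mod 131 = 1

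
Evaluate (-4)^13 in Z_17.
By repeated squaring (mod 17): (-4)^{1}≡13, (-4)^{2}≡16, (-4)^{4}≡1, (-4)^{8}≡1. Then (-4)^{13} = (-4)^{8+4+1} ≡ 1 × 1 × 13 ≡ 13 (mod 17)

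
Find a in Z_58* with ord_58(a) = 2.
57 has order 2 mod 58 since 57^{2} ≡ 1 (mod 58) and no smaller power works.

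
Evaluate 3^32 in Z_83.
By repeated squaring (mod 83): 3^{1}≡3, 3^{2}≡9, 3^{4}≡81, 3^{8}≡4, 3^{16}≡16, 3^{32}≡7. So 3^{32} ≡ 7 (mod 83)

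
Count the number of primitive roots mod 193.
Number of primitive roots mod 193 = φ(p-1) = φ(192) = 64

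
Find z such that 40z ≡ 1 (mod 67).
Since 67 is prime, by Fermat 40^(-1) ≡ 40^{65} ≡ 62 (mod 67). Verify: 40 × 62 = 2480 ≡ 1 (mod 67)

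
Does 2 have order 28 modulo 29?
ord_29(2) divides 28. For each prime q|28: 2^{14}≡28, 2^{4}≡16, none ≡ 1. So 2 has order 28 and is a primitive root mod 29.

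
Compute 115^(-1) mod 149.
Since 149 is prime, by Fermat 115^(-1) ≡ 115^{147} ≡ 92 mod 149. Verify: 115 × 92 = 10580 ≡ 1 mod 149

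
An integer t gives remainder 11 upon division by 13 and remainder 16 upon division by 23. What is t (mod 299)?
M = 13 × 23 = 299. M₁ = 23, y₁ ≡ 4 (mod 13). M₂ = 13, y₂ ≡ 16 (mod 23). t = 11×23×4 + 16×13×16 ≡ 154 (mod 299)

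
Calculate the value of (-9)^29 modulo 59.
By repeated squaring mod 59: (-9)^{1}≡50, (-9)^{2}≡22, (-9)^{4}≡12, (-9)^{8}≡26, (-9)^{16}≡27. Then (-9)^{29} = (-9)^{16+8+4+1} ≡ 27 × 26 × 12 × 50 ≡ 58 mod 59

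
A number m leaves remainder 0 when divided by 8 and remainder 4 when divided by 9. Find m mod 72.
M = 8 × 9 = 72. M₁ = 9, y₁ ≡ 1 mod 8. M₂ = 8, y₂ ≡ 8 mod 9. m = 0×9×1 + 4×8×8 ≡ 40 mod 72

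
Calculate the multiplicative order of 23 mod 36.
Powers of 23 mod 36: 23^1≡23, 23^2≡25, 23^3≡35, 23^4≡13, 23^5≡11, 23^6≡1. So the order of 23 is 6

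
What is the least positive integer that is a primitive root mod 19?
g = 2. For each prime q|18: 2^{9}≡18, 2^{6}≡7, none ≡ 1, so ord_19(2) = 18 and 2 is a primitive root.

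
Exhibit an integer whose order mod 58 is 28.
3 has order 28 mod 58 since 3^{28} ≡ 1 mod 58 and no smaller power works.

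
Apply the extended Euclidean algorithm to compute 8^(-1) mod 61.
Extended GCD: 8(23) + 61(-3) = 1. So 8^(-1) ≡ 23 mod 61. Verify: 8 × 23 = 184 ≡ 1 mod 61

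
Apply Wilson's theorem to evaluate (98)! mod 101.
(100)! = (98)! × (99) × (100) ≡ -1 mod 101. So (98)! ≡ -1 × [(100)(99)]^(-1) ≡ 50 mod 101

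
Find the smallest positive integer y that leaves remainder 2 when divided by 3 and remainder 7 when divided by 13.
M = 3 × 13 = 39. M₁ = 13, y₁ ≡ 1 (mod 3). M₂ = 3, y₂ ≡ 9 (mod 13). y = 2×13×1 + 7×3×9 ≡ 20 (mod 39)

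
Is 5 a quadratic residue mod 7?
By Euler's criterion: 5^{3} ≡ 6 mod 7. Since this equals -1 (≡ 6), 5 is not a QR.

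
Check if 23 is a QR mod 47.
By Euler's criterion: 23^{23} ≡ 46 (mod 47). Since this equals -1 (≡ 46), 23 is not a QR.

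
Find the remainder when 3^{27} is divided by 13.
By Fermat: 3^{12} ≡ 1 (mod 13). 27 = 2×12 + 3. So 3^{27} ≡ 3^{3} ≡ 1 (mod 13)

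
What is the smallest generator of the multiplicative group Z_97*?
g = 5. For each prime q|96: 5^{48}≡96, 5^{32}≡35, none ≡ 1, so ord_97(5) = 96 and 5 is a primitive root.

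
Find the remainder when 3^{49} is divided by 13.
By Fermat: 3^{12} ≡ 1 mod 13. 49 = 4×12 + 1. So 3^{49} ≡ 3^{1} ≡ 3 mod 13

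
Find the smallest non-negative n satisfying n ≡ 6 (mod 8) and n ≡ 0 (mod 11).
M = 8 × 11 = 88. M₁ = 11, y₁ ≡ 3 (mod 8). M₂ = 8, y₂ ≡ 7 (mod 11). n = 6×11×3 + 0×8×7 ≡ 22 (mod 88)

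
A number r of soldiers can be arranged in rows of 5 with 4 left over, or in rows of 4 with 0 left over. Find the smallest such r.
M = 5 × 4 = 20. M₁ = 4, y₁ ≡ 4 mod 5. M₂ = 5, y₂ ≡ 1 mod 4. r = 4×4×4 + 0×5×1 ≡ 4 mod 20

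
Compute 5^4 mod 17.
5^{4} = 625 ≡ 13 (mod 17)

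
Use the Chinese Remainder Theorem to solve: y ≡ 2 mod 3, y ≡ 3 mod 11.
M = 3 × 11 = 33. M₁ = 11, y₁ ≡ 2 mod 3. M₂ = 3, y₂ ≡ 4 mod 11. y = 2×11×2 + 3×3×4 ≡ 14 mod 33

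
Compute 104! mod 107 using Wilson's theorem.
(106)! = (104)! × (105) × (106) ≡ -1 mod 107. So (104)! ≡ -1 × [(106)(105)]^(-1) ≡ 53 mod 107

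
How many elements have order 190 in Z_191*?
Number of primitive roots mod 191 = φ(p-1) = φ(190) = 72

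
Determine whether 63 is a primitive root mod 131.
63^{13} ≡ 1 (mod 131) and 13 < 130, so ord_131(63) = 13 ≠ 130 and 63 is not a primitive root.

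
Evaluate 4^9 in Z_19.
By repeated squaring (mod 19): 4^{1}≡4, 4^{2}≡16, 4^{4}≡9, 4^{8}≡5. Then 4^{9} = 4^{8+1} ≡ 5 × 4 ≡ 1 (mod 19)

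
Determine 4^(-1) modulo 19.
Since 19 is prime, by Fermat 4^(-1) ≡ 4^{17} ≡ 5 (mod 19). Verify: 4 × 5 = 20 ≡ 1 (mod 19)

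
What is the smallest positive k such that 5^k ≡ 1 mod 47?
Powers of 5 mod 47: 5^1≡5, 5^2≡25, 5^3≡31, 5^4≡14, 5^5≡23, 5^6≡21, 5^7≡11, 5^8≡8, 5^9≡40, 5^10≡12, 5^11≡13, 5^12≡18, 5^13≡43, 5^14≡27, 5^15≡41, 5^16≡17, 5^17≡38, 5^18≡2, 5^19≡10, 5^20≡3, 5^21≡15, 5^22≡28, 5^23≡46, 5^24≡42, 5^25≡22, 5^26≡16, 5^27≡33, 5^28≡24, 5^29≡26, 5^30≡36, 5^31≡39, 5^32≡7, 5^33≡35, 5^34≡34, 5^35≡29, 5^36≡4, 5^37≡20, 5^38≡6, 5^39≡30, 5^40≡9, 5^41≡45, 5^42≡37, 5^43≡44, 5^44≡32, 5^45≡19, 5^46≡1. Order = 46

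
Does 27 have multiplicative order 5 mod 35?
Powers of 27 mod 35: 27^1≡27, 27^2≡29, 27^3≡13, 27^4≡1. Already 27^4≡1, so the order is 4 < 5. No, the actual order is 4.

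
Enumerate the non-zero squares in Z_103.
QRs mod 103: {1, 2, 4, 7, 8, 9, 13, 14, 15, 16, 17, 18, 19, 23, 25, 26, 28, 29, 30, 32, 33, 34, 36, 38, 41, 46, 49, 50, 52, 55, 56, 58, 59, 60, 61, 63, 64, 66, 68, 72, 76, 79, 81, 82, 83, 91, 92, 93, 97, 98, 100}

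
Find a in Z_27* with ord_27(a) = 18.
2 has order 18 mod 27 since 2^{18} ≡ 1 mod 27 and no smaller power works.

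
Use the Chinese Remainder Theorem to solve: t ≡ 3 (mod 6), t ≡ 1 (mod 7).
M = 6 × 7 = 42. M₁ = 7, y₁ ≡ 1 (mod 6). M₂ = 6, y₂ ≡ 6 (mod 7). t = 3×7×1 + 1×6×6 ≡ 15 (mod 42)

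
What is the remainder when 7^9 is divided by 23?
By repeated squaring (mod 23): 7^{1}≡7, 7^{2}≡3, 7^{4}≡9, 7^{8}≡12. Then 7^{9} = 7^{8+1} ≡ 12 × 7 ≡ 15 (mod 23)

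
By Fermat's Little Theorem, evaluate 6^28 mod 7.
By Fermat: 6^{6} ≡ 1 mod 7. 28 = 4×6 + 4. So 6^{28} ≡ 6^{4} ≡ 1 mod 7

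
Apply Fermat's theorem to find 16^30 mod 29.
By Fermat: 16^{28} ≡ 1 mod 29. So 16^{30} = 16^{28} · 16^{2} ≡ 16^{2} ≡ 24 mod 29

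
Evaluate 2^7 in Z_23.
By repeated squaring mod 23: 2^{1}≡2, 2^{2}≡4, 2^{4}≡16. Then 2^{7} = 2^{4+2+1} ≡ 16 × 4 × 2 ≡ 13 mod 23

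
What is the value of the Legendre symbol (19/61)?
(19/61) = 19^{30} mod 61 = 1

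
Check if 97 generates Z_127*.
ord_127(97) divides 126. For each prime q|126: 97^{63}≡126, 97^{42}≡107, 97^{18}≡32, none ≡ 1. So 97 has order 126 and is a primitive root mod 127.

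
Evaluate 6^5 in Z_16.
By repeated squaring mod 16: 6^{1}≡6, 6^{2}≡4, 6^{4}≡0. Then 6^{5} = 6^{4+1} ≡ 0 × 6 ≡ 0 mod 16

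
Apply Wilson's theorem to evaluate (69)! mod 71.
(70)! = (69)! × (70) ≡ -1 (mod 71). So (69)! ≡ -1 × (70)^(-1) ≡ (-1)×(-1) = 1 (mod 71)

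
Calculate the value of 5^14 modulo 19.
By repeated squaring mod 19: 5^{1}≡5, 5^{2}≡6, 5^{4}≡17, 5^{8}≡4. Then 5^{14} = 5^{8+4+2} ≡ 4 × 17 × 6 ≡ 9 mod 19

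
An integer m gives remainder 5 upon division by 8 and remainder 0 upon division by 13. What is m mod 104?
M = 8 × 13 = 104. M₁ = 13, y₁ ≡ 5 mod 8. M₂ = 8, y₂ ≡ 5 mod 13. m = 5×13×5 + 0×8×5 ≡ 13 mod 104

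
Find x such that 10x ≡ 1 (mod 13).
Since 13 is prime, by Fermat 10^(-1) ≡ 10^{11} ≡ 4 (mod 13). Verify: 10 × 4 = 40 ≡ 1 (mod 13)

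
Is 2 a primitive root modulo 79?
2^{39} ≡ 1 (mod 79) and 39 < 78, so ord_79(2) = 39 ≠ 78 and 2 is not a primitive root.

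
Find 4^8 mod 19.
By repeated squaring mod 19: 4^{1}≡4, 4^{2}≡16, 4^{4}≡9, 4^{8}≡5. So 4^{8} ≡ 5 mod 19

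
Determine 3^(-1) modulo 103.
Since 103 is prime, by Fermat 3^(-1) ≡ 3^{101} ≡ 69 mod 103. Verify: 3 × 69 = 207 ≡ 1 mod 103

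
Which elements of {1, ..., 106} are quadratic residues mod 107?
Quadratic residues modulo 107: {1, 3, 4, 9, 10, 11, 12, 13, 14, 16, 19, 23, 25, 27, 29, 30, 33, 34, 35, 36, 37, 39, 40, 41, 42, 44, 47, 48, 49, 52, 53, 56, 57, 61, 62, 64, 69, 75, 76, 79, 81, 83, 85, 86, 87, 89, 90, 92, 99, 100, 101, 102, 105}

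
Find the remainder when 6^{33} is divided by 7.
By Fermat: 6^{6} ≡ 1 mod 7. 33 = 5×6 + 3. So 6^{33} ≡ 6^{3} ≡ 6 mod 7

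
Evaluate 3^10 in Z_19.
By repeated squaring mod 19: 3^{1}≡3, 3^{2}≡9, 3^{4}≡5, 3^{8}≡6. Then 3^{10} = 3^{8+2} ≡ 6 × 9 ≡ 16 mod 19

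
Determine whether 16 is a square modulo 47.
By Euler's criterion: 16^{23} ≡ 1 mod 47. Since this equals 1, 16 is a QR.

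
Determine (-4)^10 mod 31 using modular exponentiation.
By repeated squaring mod 31: (-4)^{1}≡27, (-4)^{2}≡16, (-4)^{4}≡8, (-4)^{8}≡2. Then (-4)^{10} = (-4)^{8+2} ≡ 2 × 16 ≡ 1 mod 31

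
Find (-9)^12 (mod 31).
By repeated squaring (mod 31): (-9)^{1}≡22, (-9)^{2}≡19, (-9)^{4}≡20, (-9)^{8}≡28. Then (-9)^{12} = (-9)^{8+4} ≡ 28 × 20 ≡ 2 (mod 31)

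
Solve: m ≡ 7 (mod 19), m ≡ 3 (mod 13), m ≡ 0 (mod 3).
M = 19 × 13 × 3 = 741. M₁ = 39, y₁ ≡ 1 (mod 19). M₂ = 57, y₂ ≡ 8 (mod 13). M₃ = 247, y₃ ≡ 1 (mod 3). m = 7×39×1 + 3×57×8 + 0×247×1 ≡ 159 (mod 741)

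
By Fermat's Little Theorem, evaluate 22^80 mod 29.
By Fermat: 22^{28} ≡ 1 mod 29. 80 = 2×28 + 24. So 22^{80} ≡ 22^{24} ≡ 24 mod 29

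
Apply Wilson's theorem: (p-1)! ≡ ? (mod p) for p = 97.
By Wilson's theorem, (96)! ≡ -1 ≡ 96 (mod 97)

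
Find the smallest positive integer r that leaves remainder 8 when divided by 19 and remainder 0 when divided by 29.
M = 19 × 29 = 551. M₁ = 29, y₁ ≡ 2 mod 19. M₂ = 19, y₂ ≡ 26 mod 29. r = 8×29×2 + 0×19×26 ≡ 464 mod 551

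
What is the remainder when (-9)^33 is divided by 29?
Using Fermat: (-9)^{28} ≡ 1 (mod 29). 33 ≡ 5 (mod 28). So (-9)^{33} ≡ (-9)^{5} ≡ 24 (mod 29)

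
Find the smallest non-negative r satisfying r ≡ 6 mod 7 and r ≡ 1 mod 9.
M = 7 × 9 = 63. M₁ = 9, y₁ ≡ 4 mod 7. M₂ = 7, y₂ ≡ 4 mod 9. r = 6×9×4 + 1×7×4 ≡ 55 mod 63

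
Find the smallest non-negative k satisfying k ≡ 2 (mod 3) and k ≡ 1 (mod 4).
M = 3 × 4 = 12. M₁ = 4, y₁ ≡ 1 (mod 3). M₂ = 3, y₂ ≡ 3 (mod 4). k = 2×4×1 + 1×3×3 ≡ 5 (mod 12)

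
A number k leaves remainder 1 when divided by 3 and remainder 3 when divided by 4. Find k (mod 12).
M = 3 × 4 = 12. M₁ = 4, y₁ ≡ 1 (mod 3). M₂ = 3, y₂ ≡ 3 (mod 4). k = 1×4×1 + 3×3×3 ≡ 7 (mod 12)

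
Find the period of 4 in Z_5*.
Powers of 4 mod 5: 4^1≡4, 4^2≡1. Order = 2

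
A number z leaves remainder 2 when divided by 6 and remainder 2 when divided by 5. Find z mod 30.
M = 6 × 5 = 30. M₁ = 5, y₁ ≡ 5 mod 6. M₂ = 6, y₂ ≡ 1 mod 5. z = 2×5×5 + 2×6×1 ≡ 2 mod 30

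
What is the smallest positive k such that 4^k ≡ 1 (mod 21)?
Powers of 4 mod 21: 4^1≡4, 4^2≡16, 4^3≡1. ord_21(4) = 3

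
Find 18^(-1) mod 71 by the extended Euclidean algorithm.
Extended GCD: 18(4) + 71(-1) = 1. So 18^(-1) ≡ 4 mod 71. Verify: 18 × 4 = 72 ≡ 1 mod 71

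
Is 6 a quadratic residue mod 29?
By Euler's criterion: 6^{14} ≡ 1 mod 29. Since this equals 1, 6 is a QR.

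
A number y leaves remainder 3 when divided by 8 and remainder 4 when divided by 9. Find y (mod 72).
M = 8 × 9 = 72. M₁ = 9, y₁ ≡ 1 (mod 8). M₂ = 8, y₂ ≡ 8 (mod 9). y = 3×9×1 + 4×8×8 ≡ 67 (mod 72)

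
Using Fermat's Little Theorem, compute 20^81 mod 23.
By Fermat: 20^{22} ≡ 1 (mod 23). 81 = 3×22 + 15. So 20^{81} ≡ 20^{15} ≡ 11 (mod 23)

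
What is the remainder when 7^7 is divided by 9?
By repeated squaring (mod 9): 7^{1}≡7, 7^{2}≡4, 7^{4}≡7. Then 7^{7} = 7^{4+2+1} ≡ 7 × 4 × 7 ≡ 7 (mod 9)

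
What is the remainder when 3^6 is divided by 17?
By repeated squaring (mod 17): 3^{1}≡3, 3^{2}≡9, 3^{4}≡13. Then 3^{6} = 3^{4+2} ≡ 13 × 9 ≡ 15 (mod 17)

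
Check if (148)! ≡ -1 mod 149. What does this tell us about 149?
(148)! mod 149 = 148. Since this equals -1 mod 149, Wilson confirms 149 is prime.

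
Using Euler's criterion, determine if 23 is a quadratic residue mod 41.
By Euler's criterion: 23^{20} ≡ 1 (mod 41). Since this equals 1, 23 is a QR.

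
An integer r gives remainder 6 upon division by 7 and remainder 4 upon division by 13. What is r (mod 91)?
M = 7 × 13 = 91. M₁ = 13, y₁ ≡ 6 (mod 7). M₂ = 7, y₂ ≡ 2 (mod 13). r = 6×13×6 + 4×7×2 ≡ 69 (mod 91)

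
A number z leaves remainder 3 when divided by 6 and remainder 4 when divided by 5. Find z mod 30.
M = 6 × 5 = 30. M₁ = 5, y₁ ≡ 5 mod 6. M₂ = 6, y₂ ≡ 1 mod 5. z = 3×5×5 + 4×6×1 ≡ 9 mod 30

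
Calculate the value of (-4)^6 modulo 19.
By repeated squaring mod 19: (-4)^{1}≡15, (-4)^{2}≡16, (-4)^{4}≡9. Then (-4)^{6} = (-4)^{4+2} ≡ 9 × 16 ≡ 11 mod 19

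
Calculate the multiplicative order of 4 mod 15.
Powers of 4 mod 15: 4^1≡4, 4^2≡1. ord_15(4) = 2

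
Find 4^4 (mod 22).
4^{4} = 256 ≡ 14 (mod 22)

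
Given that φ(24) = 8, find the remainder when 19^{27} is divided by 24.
By Euler: 19^{8} ≡ 1 (mod 24) since gcd(19, 24) = 1. 27 = 3×8 + 3. So 19^{27} ≡ 19^{3} ≡ 19 (mod 24)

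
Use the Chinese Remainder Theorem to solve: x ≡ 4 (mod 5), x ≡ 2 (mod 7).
M = 5 × 7 = 35. M₁ = 7, y₁ ≡ 3 (mod 5). M₂ = 5, y₂ ≡ 3 (mod 7). x = 4×7×3 + 2×5×3 ≡ 9 (mod 35)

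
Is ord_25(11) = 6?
Powers of 11 mod 25: 11^1≡11, 11^2≡21, 11^3≡6, 11^4≡16, 11^5≡1. Already 11^5≡1, so the order is 5 < 6. No, the actual order is 5.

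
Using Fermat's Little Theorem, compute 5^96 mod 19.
By Fermat: 5^{18} ≡ 1 (mod 19). 96 = 5×18 + 6. So 5^{96} ≡ 5^{6} ≡ 7 (mod 19)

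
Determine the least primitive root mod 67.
g = 2. For each prime q|66: 2^{33}≡66, 2^{22}≡37, 2^{6}≡64, none ≡ 1, so ord_67(2) = 66 and 2 is a primitive root.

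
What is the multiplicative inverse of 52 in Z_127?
Since 127 is prime, by Fermat 52^(-1) ≡ 52^{125} ≡ 22 (mod 127). Verify: 52 × 22 = 1144 ≡ 1 (mod 127)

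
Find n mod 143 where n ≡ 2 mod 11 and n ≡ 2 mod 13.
M = 11 × 13 = 143. M₁ = 13, y₁ ≡ 6 mod 11. M₂ = 11, y₂ ≡ 6 mod 13. n = 2×13×6 + 2×11×6 ≡ 2 mod 143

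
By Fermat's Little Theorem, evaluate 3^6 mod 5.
By Fermat: 3^{4} ≡ 1 (mod 5). So 3^{6} = 3^{4} · 3^{2} ≡ 3^{2} ≡ 4 (mod 5)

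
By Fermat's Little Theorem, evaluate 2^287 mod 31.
By Fermat: 2^{30} ≡ 1 mod 31. 287 ≡ 17 mod 30. So 2^{287} ≡ 2^{17} ≡ 4 mod 31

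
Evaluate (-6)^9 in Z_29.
By repeated squaring mod 29: (-6)^{1}≡23, (-6)^{2}≡7, (-6)^{4}≡20, (-6)^{8}≡23. Then (-6)^{9} = (-6)^{8+1} ≡ 23 × 23 ≡ 7 mod 29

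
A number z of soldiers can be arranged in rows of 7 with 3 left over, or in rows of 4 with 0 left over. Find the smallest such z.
M = 7 × 4 = 28. M₁ = 4, y₁ ≡ 2 mod 7. M₂ = 7, y₂ ≡ 3 mod 4. z = 3×4×2 + 0×7×3 ≡ 24 mod 28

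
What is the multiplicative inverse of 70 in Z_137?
Since 137 is prime, by Fermat 70^(-1) ≡ 70^{135} ≡ 92 mod 137. Verify: 70 × 92 = 6440 ≡ 1 mod 137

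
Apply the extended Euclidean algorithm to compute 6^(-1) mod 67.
Extended GCD: 6(-11) + 67(1) = 1. So 6^(-1) ≡ -11 ≡ 56 (mod 67). Verify: 6 × 56 = 336 ≡ 1 (mod 67)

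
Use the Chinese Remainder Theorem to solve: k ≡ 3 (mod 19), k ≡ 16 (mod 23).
M = 19 × 23 = 437. M₁ = 23, y₁ ≡ 5 (mod 19). M₂ = 19, y₂ ≡ 17 (mod 23). k = 3×23×5 + 16×19×17 ≡ 269 (mod 437)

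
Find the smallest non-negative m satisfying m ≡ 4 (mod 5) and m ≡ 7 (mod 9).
M = 5 × 9 = 45. M₁ = 9, y₁ ≡ 4 (mod 5). M₂ = 5, y₂ ≡ 2 (mod 9). m = 4×9×4 + 7×5×2 ≡ 34 (mod 45)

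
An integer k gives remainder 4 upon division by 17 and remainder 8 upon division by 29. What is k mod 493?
M = 17 × 29 = 493. M₁ = 29, y₁ ≡ 10 mod 17. M₂ = 17, y₂ ≡ 12 mod 29. k = 4×29×10 + 8×17×12 ≡ 327 mod 493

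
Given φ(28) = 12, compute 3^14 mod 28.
By Euler: 3^{12} ≡ 1 mod 28 since gcd(3, 28) = 1. 14 = 1×12 + 2. So 3^{14} ≡ 3^{2} ≡ 9 mod 28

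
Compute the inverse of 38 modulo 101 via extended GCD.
Extended GCD: 38(8) + 101(-3) = 1. So 38^(-1) ≡ 8 (mod 101). Verify: 38 × 8 = 304 ≡ 1 (mod 101)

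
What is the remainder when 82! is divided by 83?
By Wilson's theorem, (82)! ≡ -1 ≡ 82 mod 83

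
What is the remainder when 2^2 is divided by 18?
2^{2} = 4 ≡ 4 (mod 18)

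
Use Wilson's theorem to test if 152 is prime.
(151)! mod 152 = 0. Since 0 ≢ -1 mod 152, 152 is not prime.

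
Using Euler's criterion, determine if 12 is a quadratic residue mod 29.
By Euler's criterion: 12^{14} ≡ 28 (mod 29). Since this equals -1 (≡ 28), 12 is not a QR.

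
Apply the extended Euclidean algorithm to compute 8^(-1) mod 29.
Extended GCD: 8(11) + 29(-3) = 1. So 8^(-1) ≡ 11 (mod 29). Verify: 8 × 11 = 88 ≡ 1 (mod 29)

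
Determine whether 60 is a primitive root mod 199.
60^{22} ≡ 1 (mod 199) and 22 < 198, so ord_199(60) = 22 ≠ 198 and 60 is not a primitive root.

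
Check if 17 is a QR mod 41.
By Euler's criterion: 17^{20} ≡ 40 (mod 41). Since this equals -1 (≡ 40), 17 is not a QR.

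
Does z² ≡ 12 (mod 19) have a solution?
By Euler's criterion: 12^{9} ≡ 18 (mod 19). Since this equals -1 (≡ 18), 12 is not a QR.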